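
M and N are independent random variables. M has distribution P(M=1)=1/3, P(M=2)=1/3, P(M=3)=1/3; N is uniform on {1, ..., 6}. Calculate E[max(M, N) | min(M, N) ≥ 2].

P(min(M, N) ≥ 2) = 5/9.
Summing max(M,N)·P(x,y) over outcomes with min(M, N) ≥ 2 gives 41/18.
E[max(M, N) | min(M, N) ≥ 2] = (41/18) / (5/9) = 41/10.

41/10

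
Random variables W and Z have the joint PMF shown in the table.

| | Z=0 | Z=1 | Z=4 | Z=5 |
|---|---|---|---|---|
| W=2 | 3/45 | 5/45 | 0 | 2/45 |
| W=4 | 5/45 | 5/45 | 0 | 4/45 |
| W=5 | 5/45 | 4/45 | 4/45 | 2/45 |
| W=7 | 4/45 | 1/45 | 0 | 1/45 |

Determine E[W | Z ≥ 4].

P(Z ≥ 4) = 13/45.
Σ W·P over the event = 2·(2/45) + 4·(4/45) + 5·(4/45) + 5·(2/45) + 7·(1/45) = 19/15.
E[W | Z ≥ 4] = (19/15) / (13/45) = 57/13.

57/13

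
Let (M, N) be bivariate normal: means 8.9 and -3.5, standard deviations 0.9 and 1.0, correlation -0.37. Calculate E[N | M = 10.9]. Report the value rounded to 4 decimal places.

E[N | M=x] = μ_N + ρ(σ_N/σ_M)(x − μ_M) for jointly normal variables.
E[N | M=10.9] = -3.5 + (-0.37)·(1.0/0.9)·(10.9 − (8.9)) = -3.5 + (-0.41111)·(2) = -4.3222.

-4.3222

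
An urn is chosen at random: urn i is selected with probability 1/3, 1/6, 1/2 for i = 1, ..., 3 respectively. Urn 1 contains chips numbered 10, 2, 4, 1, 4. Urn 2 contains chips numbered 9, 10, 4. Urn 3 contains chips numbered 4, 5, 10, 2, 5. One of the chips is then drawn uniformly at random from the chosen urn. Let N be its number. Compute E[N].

95/18

E[N | urn 1] = (10+2+4+1+4)/5 = 21/5.
E[N | urn 2] = (9+10+4)/3 = 23/3.
E[N | urn 3] = (4+5+10+2+5)/5 = 26/5.
E[N] = (1/3)·(21/5) + (1/6)·(23/3) + (1/2)·(26/5) = 95/18.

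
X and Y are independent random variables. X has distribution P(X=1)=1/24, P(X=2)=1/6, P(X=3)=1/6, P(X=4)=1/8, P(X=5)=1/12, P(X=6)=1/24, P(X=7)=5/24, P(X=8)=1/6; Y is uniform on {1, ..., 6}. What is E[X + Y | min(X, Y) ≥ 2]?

P(min(X, Y) ≥ 2) = 115/144.
Summing (X+Y)·P(x,y) over outcomes with min(X, Y) ≥ 2 gives 115/16.
E[X + Y | min(X, Y) ≥ 2] = (115/16) / (115/144) = 9.

9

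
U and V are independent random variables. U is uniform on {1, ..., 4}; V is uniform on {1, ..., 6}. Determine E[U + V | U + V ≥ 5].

62/9

P(U + V ≥ 5) = 3/4.
Summing (U+V)·P(x,y) over outcomes with U + V ≥ 5 gives 31/6.
E[U + V | U + V ≥ 5] = (31/6) / (3/4) = 62/9.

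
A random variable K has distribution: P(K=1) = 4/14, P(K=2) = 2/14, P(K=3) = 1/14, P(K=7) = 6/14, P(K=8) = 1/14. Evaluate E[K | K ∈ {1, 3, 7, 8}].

P(K ∈ {1, 3, 7, 8}) = 6/7.
Σ over the event: 1·2/7 + 3·1/14 + 7·3/7 + 8·1/14 = 57/14.
E[K | K ∈ {1, 3, 7, 8}] = (57/14) / (6/7) = 19/4.

19/4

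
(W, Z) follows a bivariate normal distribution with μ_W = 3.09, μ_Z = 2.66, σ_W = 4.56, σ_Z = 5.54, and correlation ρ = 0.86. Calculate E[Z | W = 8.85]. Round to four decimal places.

8.6782

For a bivariate normal, E[Z | W=x] = μ_Z + ρ·(σ_Z/σ_W)·(x − μ_W).
E[Z | W=8.85] = 2.66 + (0.86)·(5.54/4.56)·(8.85 − (3.09)) = 2.66 + (1.04482)·(5.76) = 8.6782.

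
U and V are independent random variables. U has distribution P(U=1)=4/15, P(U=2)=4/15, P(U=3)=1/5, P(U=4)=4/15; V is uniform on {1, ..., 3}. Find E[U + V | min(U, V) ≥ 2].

P(min(U, V) ≥ 2) = 22/45.
Summing (U+V)·P(x,y) over outcomes with min(U, V) ≥ 2 gives 121/45.
E[U + V | min(U, V) ≥ 2] = (121/45) / (22/45) = 11/2.

11/2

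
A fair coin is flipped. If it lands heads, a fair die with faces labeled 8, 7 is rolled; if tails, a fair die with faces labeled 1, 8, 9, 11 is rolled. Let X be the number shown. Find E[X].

59/8

E[X | heads] = (8+7)/2 = 15/2.
E[X | tails] = (1+8+9+11)/4 = 29/4.
E[X] = (1/2)·(15/2) + (1/2)·(29/4) = 59/8.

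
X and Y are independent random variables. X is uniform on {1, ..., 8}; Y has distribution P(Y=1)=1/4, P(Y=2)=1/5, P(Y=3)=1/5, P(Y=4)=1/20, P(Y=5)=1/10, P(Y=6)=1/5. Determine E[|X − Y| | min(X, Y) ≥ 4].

48/35

P(min(X, Y) ≥ 4) = 7/32.
Summing |X−Y|·P(x,y) over outcomes with min(X, Y) ≥ 4 gives 3/10.
E[|X − Y| | min(X, Y) ≥ 4] = (3/10) / (7/32) = 48/35.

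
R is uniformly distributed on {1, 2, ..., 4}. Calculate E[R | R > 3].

Given R > 3, R is equally likely to be any of {4}.
E[R | R > 3] = (4) / 1 = 4.

4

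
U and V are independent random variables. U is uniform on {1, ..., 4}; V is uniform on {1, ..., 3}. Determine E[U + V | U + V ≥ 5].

17/3

P(U + V ≥ 5) = 1/2.
Summing (U+V)·P(x,y) over outcomes with U + V ≥ 5 gives 17/6.
E[U + V | U + V ≥ 5] = (17/6) / (1/2) = 17/3.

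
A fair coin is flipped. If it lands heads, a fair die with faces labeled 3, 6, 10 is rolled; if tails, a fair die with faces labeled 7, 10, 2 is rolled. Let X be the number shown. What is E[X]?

E[X | heads] = (3+6+10)/3 = 19/3.
E[X | tails] = (7+10+2)/3 = 19/3.
E[X] = (1/2)·(19/3) + (1/2)·(19/3) = 19/3.

19/3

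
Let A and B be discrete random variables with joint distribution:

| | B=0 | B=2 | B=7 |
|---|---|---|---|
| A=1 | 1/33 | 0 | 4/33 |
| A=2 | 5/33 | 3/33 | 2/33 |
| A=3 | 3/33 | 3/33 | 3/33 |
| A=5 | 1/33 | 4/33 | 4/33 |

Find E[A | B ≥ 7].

37/13

P(B ≥ 7) = 13/33.
Σ A·P over the event = 1·(4/33) + 2·(2/33) + 3·(3/33) + 5·(4/33) = 37/33.
E[A | B ≥ 7] = (37/33) / (13/33) = 37/13.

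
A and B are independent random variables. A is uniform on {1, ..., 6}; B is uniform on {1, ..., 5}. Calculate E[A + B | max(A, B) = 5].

70/9

Outcomes with max(A, B) = 5: (1,5), (2,5), (3,5), (4,5), (5,1), (5,2), (5,3), (5,4), (5,5), each with probability 1/30.
E[A + B | max(A, B) = 5] = (6 + 7 + 8 + 9 + 6 + 7 + 8 + 9 + 10) / 9 = 70/9.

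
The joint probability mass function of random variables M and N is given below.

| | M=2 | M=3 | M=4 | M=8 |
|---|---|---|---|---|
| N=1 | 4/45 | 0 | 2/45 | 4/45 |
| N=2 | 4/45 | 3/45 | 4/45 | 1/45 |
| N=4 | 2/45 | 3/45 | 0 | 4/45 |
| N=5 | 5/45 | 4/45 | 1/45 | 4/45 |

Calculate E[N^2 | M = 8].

172/13

P(M = 8) = 13/45.
Σ N^2·P over the event = 1·(4/45) + 4·(1/45) + 16·(4/45) + 25·(4/45) = 172/45.
E[N^2 | M = 8] = (172/45) / (13/45) = 172/13.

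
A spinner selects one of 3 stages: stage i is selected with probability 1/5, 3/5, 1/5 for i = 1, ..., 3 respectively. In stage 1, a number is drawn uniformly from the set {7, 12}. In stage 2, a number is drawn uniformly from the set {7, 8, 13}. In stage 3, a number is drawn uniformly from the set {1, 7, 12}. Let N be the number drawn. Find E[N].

E[N | stage 1] = (7+12)/2 = 19/2.
E[N | stage 2] = (7+8+13)/3 = 28/3.
E[N | stage 3] = (1+7+12)/3 = 20/3.
By the law of total expectation,
E[N] = (1/5)·(19/2) + (3/5)·(28/3) + (1/5)·(20/3) = 53/6.

53/6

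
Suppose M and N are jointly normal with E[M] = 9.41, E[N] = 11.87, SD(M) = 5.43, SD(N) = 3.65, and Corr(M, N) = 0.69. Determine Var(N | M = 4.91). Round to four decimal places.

For a bivariate normal, Var(N | M=x) = σ_N²(1 − ρ²).
Var(N | M=4.91) = (3.65)²·(1 − (0.69)²) = 13.3225·0.5239 = 6.9797.

6.9797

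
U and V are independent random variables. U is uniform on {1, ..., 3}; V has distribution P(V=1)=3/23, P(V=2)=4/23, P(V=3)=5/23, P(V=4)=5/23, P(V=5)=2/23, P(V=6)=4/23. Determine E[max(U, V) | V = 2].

P(V = 2) = 4/23.
Summing max(U,V)·P(x,y) over outcomes with V = 2 gives 28/69.
E[max(U, V) | V = 2] = (28/69) / (4/23) = 7/3.

7/3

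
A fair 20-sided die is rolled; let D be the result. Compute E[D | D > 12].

Given D > 12, D is equally likely to be any of {13, 14, 15, 16, 17, 18, 19, 20}.
E[D | D > 12] = (13 + 14 + 15 + 16 + 17 + 18 + 19 + 20) / 8 = 33/2.

33/2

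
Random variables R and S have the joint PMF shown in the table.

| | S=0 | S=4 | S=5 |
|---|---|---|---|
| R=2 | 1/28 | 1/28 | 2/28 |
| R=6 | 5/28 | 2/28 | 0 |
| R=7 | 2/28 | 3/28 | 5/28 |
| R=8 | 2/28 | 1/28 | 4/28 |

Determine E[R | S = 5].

P(S = 5) = 11/28.
Σ R·P over the event = 2·(2/28) + 7·(5/28) + 8·(4/28) = 71/28.
E[R | S = 5] = (71/28) / (11/28) = 71/11.

71/11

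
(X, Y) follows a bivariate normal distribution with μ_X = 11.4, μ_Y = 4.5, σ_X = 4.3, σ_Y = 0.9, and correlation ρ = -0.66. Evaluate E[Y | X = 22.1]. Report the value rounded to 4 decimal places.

3.0219

For a bivariate normal, E[Y | X=x] = μ_Y + ρ·(σ_Y/σ_X)·(x − μ_X).
E[Y | X=22.1] = 4.5 + (-0.66)·(0.9/4.3)·(22.1 − (11.4)) = 4.5 + (-0.13814)·(10.7) = 3.0219.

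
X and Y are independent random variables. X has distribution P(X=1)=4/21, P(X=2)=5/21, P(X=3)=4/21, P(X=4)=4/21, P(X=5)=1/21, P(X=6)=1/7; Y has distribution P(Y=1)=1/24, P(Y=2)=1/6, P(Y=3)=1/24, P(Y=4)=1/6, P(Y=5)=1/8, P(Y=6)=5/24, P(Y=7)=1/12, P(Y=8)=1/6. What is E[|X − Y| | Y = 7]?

82/21

P(Y = 7) = 1/12.
Summing |X−Y|·P(x,y) over outcomes with Y = 7 gives 41/126.
E[|X − Y| | Y = 7] = (41/126) / (1/12) = 82/21.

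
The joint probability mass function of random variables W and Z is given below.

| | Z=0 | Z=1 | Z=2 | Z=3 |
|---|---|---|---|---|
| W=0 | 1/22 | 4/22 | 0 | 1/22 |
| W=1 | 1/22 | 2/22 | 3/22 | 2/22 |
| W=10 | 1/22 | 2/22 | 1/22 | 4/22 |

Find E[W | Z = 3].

P(Z = 3) = 7/22.
Σ W·P over the event = 0·(1/22) + 1·(2/22) + 10·(4/22) = 21/11.
E[W | Z = 3] = (21/11) / (7/22) = 6.

6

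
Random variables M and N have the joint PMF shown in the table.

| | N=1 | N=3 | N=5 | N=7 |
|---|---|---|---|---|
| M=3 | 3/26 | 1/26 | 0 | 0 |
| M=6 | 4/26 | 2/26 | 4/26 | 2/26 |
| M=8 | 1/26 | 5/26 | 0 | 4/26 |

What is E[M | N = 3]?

55/8

P(N = 3) = 4/13.
Σ M·P over the event = 3·(1/26) + 6·(2/26) + 8·(5/26) = 55/26.
E[M | N = 3] = (55/26) / (4/13) = 55/8.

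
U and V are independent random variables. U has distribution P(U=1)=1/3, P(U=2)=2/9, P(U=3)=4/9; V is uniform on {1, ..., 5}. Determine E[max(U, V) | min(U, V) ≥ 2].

11/3

P(min(U, V) ≥ 2) = 8/15.
Summing max(U,V)·P(x,y) over outcomes with min(U, V) ≥ 2 gives 88/45.
E[max(U, V) | min(U, V) ≥ 2] = (88/45) / (8/15) = 11/3.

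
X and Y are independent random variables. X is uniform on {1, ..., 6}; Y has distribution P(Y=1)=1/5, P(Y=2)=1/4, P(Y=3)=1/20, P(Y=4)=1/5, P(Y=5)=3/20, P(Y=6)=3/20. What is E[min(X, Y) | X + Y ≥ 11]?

16/3

P(X + Y ≥ 11) = 3/40.
Summing min(X,Y)·P(x,y) over outcomes with X + Y ≥ 11 gives 2/5.
E[min(X, Y) | X + Y ≥ 11] = (2/5) / (3/40) = 16/3.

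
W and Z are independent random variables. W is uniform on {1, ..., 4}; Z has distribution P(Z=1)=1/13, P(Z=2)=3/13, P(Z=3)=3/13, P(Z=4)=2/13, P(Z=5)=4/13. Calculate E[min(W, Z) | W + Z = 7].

P(W + Z = 7) = 9/52.
Summing min(W,Z)·P(x,y) over outcomes with W + Z = 7 gives 23/52.
E[min(W, Z) | W + Z = 7] = (23/52) / (9/52) = 23/9.

23/9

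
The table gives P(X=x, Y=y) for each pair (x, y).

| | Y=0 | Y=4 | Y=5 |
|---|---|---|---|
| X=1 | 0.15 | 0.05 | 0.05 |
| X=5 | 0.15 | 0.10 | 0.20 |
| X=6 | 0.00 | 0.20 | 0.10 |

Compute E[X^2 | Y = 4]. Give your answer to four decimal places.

27.8571

P(Y = 4) = 0.35.
Σ X^2·P over the event = 1·(0.05) + 25·(0.10) + 36·(0.20) = 9.75.
E[X^2 | Y = 4] = (9.75) / (0.35) = 27.8571.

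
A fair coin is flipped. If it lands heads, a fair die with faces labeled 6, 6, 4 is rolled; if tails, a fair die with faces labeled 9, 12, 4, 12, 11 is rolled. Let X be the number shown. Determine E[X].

E[X | heads] = (6+6+4)/3 = 16/3.
E[X | tails] = (9+12+4+12+11)/5 = 48/5.
By the law of total expectation,
E[X] = (1/2)·(16/3) + (1/2)·(48/5) = 112/15.

112/15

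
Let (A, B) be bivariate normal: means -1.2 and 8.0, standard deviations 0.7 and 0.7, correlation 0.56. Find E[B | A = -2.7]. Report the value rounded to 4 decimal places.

For a bivariate normal, E[B | A=x] = μ_B + ρ·(σ_B/σ_A)·(x − μ_A).
E[B | A=-2.7] = 8.0 + (0.56)·(0.7/0.7)·(-2.7 − (-1.2)) = 8.0 + (0.56)·(-1.5) = 7.1600.

7.1600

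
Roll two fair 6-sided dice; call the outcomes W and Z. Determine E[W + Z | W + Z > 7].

P(W + Z > 7) = 5/12.
Summing (W+Z)·P(x,y) over outcomes with W + Z > 7 gives 35/9.
E[W + Z | W + Z > 7] = (35/9) / (5/12) = 28/3.

28/3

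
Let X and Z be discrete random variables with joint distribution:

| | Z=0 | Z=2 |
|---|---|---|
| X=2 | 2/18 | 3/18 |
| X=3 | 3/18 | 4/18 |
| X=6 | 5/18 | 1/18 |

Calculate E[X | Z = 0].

P(Z = 0) = 5/9.
Σ X·P over the event = 2·(2/18) + 3·(3/18) + 6·(5/18) = 43/18.
E[X | Z = 0] = (43/18) / (5/9) = 43/10.

43/10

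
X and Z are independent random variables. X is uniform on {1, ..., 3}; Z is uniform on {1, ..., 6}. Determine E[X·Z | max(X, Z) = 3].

27/5

P(max(X, Z) = 3) = 5/18.
Summing XZ·P(x,y) over outcomes with max(X, Z) = 3 gives 3/2.
E[X·Z | max(X, Z) = 3] = (3/2) / (5/18) = 27/5.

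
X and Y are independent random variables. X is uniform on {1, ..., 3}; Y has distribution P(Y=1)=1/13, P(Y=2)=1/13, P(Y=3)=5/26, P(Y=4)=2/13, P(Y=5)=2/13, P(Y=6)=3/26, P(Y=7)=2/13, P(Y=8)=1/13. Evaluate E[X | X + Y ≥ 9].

P(X + Y ≥ 9) = 17/78.
Summing X·P(x,y) over outcomes with X + Y ≥ 9 gives 41/78.
E[X | X + Y ≥ 9] = (41/78) / (17/78) = 41/17.

41/17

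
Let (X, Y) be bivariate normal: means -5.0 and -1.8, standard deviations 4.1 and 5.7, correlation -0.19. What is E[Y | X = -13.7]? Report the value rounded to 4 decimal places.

0.4981

For a bivariate normal, E[Y | X=x] = μ_Y + ρ·(σ_Y/σ_X)·(x − μ_X).
E[Y | X=-13.7] = -1.8 + (-0.19)·(5.7/4.1)·(-13.7 − (-5.0)) = -1.8 + (-0.26415)·(-8.7) = 0.4981.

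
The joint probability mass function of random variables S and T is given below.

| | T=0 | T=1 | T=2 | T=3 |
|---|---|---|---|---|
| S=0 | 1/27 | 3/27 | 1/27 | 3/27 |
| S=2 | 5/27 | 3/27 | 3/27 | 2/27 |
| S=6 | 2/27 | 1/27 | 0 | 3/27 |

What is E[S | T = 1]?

P(T = 1) = 7/27.
Σ S·P over the event = 0·(3/27) + 2·(3/27) + 6·(1/27) = 4/9.
E[S | T = 1] = (4/9) / (7/27) = 12/7.

12/7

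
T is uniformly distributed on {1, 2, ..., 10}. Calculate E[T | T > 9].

Given T > 9, T is equally likely to be any of {10}.
E[T | T > 9] = (10) / 1 = 10.

10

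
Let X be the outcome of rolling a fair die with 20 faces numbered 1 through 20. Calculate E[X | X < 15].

P(X < 15) = 7/10.
E[X | X < 15] = (21/4) / (7/10) = 15/2.

15/2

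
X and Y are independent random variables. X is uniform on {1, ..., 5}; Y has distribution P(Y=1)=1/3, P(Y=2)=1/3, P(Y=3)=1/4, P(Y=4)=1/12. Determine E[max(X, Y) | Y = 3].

18/5

P(Y = 3) = 1/4.
Summing max(X,Y)·P(x,y) over outcomes with Y = 3 gives 9/10.
E[max(X, Y) | Y = 3] = (9/10) / (1/4) = 18/5.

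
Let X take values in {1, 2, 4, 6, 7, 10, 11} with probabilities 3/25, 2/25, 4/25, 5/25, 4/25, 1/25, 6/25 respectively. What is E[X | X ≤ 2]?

P(X ≤ 2) = 1/5.
Σ over the event: 1·3/25 + 2·2/25 = 7/25.
E[X | X ≤ 2] = (7/25) / (1/5) = 7/5.

7/5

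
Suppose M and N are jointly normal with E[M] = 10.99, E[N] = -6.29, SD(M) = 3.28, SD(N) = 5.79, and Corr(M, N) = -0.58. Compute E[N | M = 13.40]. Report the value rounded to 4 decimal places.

-8.7575

E[N | M=x] = μ_N + ρ(σ_N/σ_M)(x − μ_M) for jointly normal variables.
E[N | M=13.40] = -6.29 + (-0.58)·(5.79/3.28)·(13.40 − (10.99)) = -6.29 + (-1.02384)·(2.41) = -8.7575.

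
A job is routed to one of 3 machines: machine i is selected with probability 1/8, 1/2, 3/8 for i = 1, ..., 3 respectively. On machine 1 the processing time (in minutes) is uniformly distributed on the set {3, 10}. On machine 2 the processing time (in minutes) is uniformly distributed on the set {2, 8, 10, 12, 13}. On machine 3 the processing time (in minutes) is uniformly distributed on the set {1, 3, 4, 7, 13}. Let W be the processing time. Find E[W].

E[W | machine 1] = (3+10)/2 = 13/2.
E[W | machine 2] = (2+8+10+12+13)/5 = 9.
E[W | machine 3] = (1+3+4+7+13)/5 = 28/5.
By the law of total expectation,
E[W] = (1/8)·(13/2) + (1/2)·(9) + (3/8)·(28/5) = 593/80.

593/80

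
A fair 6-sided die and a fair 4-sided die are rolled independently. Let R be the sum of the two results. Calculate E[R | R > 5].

52/7

P(R > 5) = 7/12.
Σ over the event: 6·1/6 + 7·1/6 + 8·1/8 + 9·1/12 + 10·1/24 = 13/3.
E[R | R > 5] = (13/3) / (7/12) = 52/7.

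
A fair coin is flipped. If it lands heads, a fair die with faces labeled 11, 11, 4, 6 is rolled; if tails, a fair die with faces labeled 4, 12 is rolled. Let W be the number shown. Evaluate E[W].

E[W | heads] = (11+11+4+6)/4 = 8.
E[W | tails] = (4+12)/2 = 8.
By the law of total expectation,
E[W] = (1/2)·(8) + (1/2)·(8) = 8.

8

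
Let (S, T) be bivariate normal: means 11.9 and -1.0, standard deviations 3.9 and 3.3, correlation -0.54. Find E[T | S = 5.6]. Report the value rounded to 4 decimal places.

E[T | S=x] = μ_T + ρ(σ_T/σ_S)(x − μ_S) for jointly normal variables.
E[T | S=5.6] = -1.0 + (-0.54)·(3.3/3.9)·(5.6 − (11.9)) = -1.0 + (-0.45692)·(-6.3) = 1.8786.

1.8786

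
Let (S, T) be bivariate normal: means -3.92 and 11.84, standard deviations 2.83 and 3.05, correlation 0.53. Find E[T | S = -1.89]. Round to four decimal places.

The regression of T on S has slope ρ·σ_T/σ_S and passes through (μ_S, μ_T).
E[T | S=-1.89] = 11.84 + (0.53)·(3.05/2.83)·(-1.89 − (-3.92)) = 11.84 + (0.5712)·(2.03) = 12.9995.

12.9995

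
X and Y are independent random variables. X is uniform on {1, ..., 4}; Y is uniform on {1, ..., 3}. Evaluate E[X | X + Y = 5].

3

Outcomes with X + Y = 5: (2,3), (3,2), (4,1), each with probability 1/12.
E[X | X + Y = 5] = (2 + 3 + 4) / 3 = 3.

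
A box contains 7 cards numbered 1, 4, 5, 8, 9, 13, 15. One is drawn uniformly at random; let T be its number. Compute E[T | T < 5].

5/2

P(T < 5) = 2/7.
Σ over the event: 1·1/7 + 4·1/7 = 5/7.
E[T | T < 5] = (5/7) / (2/7) = 5/2.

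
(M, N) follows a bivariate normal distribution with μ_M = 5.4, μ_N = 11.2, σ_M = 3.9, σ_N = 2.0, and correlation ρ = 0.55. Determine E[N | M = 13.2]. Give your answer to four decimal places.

13.4000

The regression of N on M has slope ρ·σ_N/σ_M and passes through (μ_M, μ_N).
E[N | M=13.2] = 11.2 + (0.55)·(2.0/3.9)·(13.2 − (5.4)) = 11.2 + (0.28205)·(7.8) = 13.4000.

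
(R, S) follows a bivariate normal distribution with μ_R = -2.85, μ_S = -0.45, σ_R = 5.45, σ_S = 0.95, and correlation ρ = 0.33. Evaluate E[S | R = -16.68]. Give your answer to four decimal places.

-1.2455

The regression of S on R has slope ρ·σ_S/σ_R and passes through (μ_R, μ_S).
E[S | R=-16.68] = -0.45 + (0.33)·(0.95/5.45)·(-16.68 − (-2.85)) = -0.45 + (0.057523)·(-13.83) = -1.2455.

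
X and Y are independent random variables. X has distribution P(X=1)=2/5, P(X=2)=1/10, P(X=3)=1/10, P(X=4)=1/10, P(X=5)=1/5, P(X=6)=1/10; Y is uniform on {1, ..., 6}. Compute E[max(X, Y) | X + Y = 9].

27/5

P(X + Y = 9) = 1/12.
Summing max(X,Y)·P(x,y) over outcomes with X + Y = 9 gives 9/20.
E[max(X, Y) | X + Y = 9] = (9/20) / (1/12) = 27/5.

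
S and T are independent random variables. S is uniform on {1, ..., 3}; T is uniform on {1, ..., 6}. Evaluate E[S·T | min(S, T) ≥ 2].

10

Outcomes with min(S, T) ≥ 2: (2,2), (2,3), (2,4), (2,5), (2,6), (3,2), (3,3), (3,4), (3,5), (3,6), each with probability 1/18.
E[S·T | min(S, T) ≥ 2] = (4 + 6 + 8 + 10 + 12 + 6 + 9 + 12 + 15 + 18) / 10 = 10.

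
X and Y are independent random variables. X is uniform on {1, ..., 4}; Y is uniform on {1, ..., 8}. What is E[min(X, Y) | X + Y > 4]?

63/26

P(X + Y > 4) = 13/16.
Summing min(X,Y)·P(x,y) over outcomes with X + Y > 4 gives 63/32.
E[min(X, Y) | X + Y > 4] = (63/32) / (13/16) = 63/26.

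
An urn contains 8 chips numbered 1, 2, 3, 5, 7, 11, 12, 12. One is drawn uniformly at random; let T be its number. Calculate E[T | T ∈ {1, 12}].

25/3

P(T ∈ {1, 12}) = 3/8.
Σ over the event: 1·1/8 + 12·1/4 = 25/8.
E[T | T ∈ {1, 12}] = (25/8) / (3/8) = 25/3.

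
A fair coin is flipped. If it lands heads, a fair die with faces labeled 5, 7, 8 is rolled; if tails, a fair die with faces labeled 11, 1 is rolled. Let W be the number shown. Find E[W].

E[W | heads] = (5+7+8)/3 = 20/3.
E[W | tails] = (11+1)/2 = 6.
By the law of total expectation,
E[W] = (1/2)·(20/3) + (1/2)·(6) = 19/3.

19/3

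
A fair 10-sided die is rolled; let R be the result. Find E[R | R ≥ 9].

19/2

Given R ≥ 9, R is equally likely to be any of {9, 10}.
E[R | R ≥ 9] = (9 + 10) / 2 = 19/2.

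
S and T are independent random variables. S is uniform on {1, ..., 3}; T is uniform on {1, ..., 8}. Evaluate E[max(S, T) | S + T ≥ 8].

62/9

Outcomes with S + T ≥ 8: (1,7), (1,8), (2,6), (2,7), (2,8), (3,5), (3,6), (3,7), (3,8), each with probability 1/24.
E[max(S, T) | S + T ≥ 8] = (7 + 8 + 6 + 7 + 8 + 5 + 6 + 7 + 8) / 9 = 62/9.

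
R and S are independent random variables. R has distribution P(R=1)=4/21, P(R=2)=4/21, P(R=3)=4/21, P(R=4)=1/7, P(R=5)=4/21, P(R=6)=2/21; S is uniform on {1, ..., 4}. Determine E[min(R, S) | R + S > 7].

P(R + S > 7) = 17/84.
Summing min(R,S)·P(x,y) over outcomes with R + S > 7 gives 29/42.
E[min(R, S) | R + S > 7] = (29/42) / (17/84) = 58/17.

58/17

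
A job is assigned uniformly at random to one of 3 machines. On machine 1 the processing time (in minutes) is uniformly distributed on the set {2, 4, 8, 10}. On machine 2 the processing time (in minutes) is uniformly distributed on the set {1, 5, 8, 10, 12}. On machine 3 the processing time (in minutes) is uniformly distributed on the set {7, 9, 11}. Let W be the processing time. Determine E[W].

E[W | machine 1] = (2+4+8+10)/4 = 6.
E[W | machine 2] = (1+5+8+10+12)/5 = 36/5.
E[W | machine 3] = (7+9+11)/3 = 9.
By the law of total expectation,
E[W] = (1/3)·(6) + (1/3)·(36/5) + (1/3)·(9) = 37/5.

37/5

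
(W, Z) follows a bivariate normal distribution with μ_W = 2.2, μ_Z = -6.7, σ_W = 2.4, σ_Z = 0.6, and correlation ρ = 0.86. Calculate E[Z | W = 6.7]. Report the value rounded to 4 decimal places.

-5.7325

E[Z | W=x] = μ_Z + ρ(σ_Z/σ_W)(x − μ_W) for jointly normal variables.
E[Z | W=6.7] = -6.7 + (0.86)·(0.6/2.4)·(6.7 − (2.2)) = -6.7 + (0.215)·(4.5) = -5.7325.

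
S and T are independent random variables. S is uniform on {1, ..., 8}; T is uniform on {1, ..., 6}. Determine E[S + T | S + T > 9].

34/3

P(S + T > 9) = 5/16.
Summing (S+T)·P(x,y) over outcomes with S + T > 9 gives 85/24.
E[S + T | S + T > 9] = (85/24) / (5/16) = 34/3.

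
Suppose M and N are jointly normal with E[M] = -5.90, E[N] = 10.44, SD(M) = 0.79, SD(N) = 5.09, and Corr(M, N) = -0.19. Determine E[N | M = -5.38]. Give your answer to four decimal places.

9.8034

The regression of N on M has slope ρ·σ_N/σ_M and passes through (μ_M, μ_N).
E[N | M=-5.38] = 10.44 + (-0.19)·(5.09/0.79)·(-5.38 − (-5.90)) = 10.44 + (-1.2242)·(0.52) = 9.8034.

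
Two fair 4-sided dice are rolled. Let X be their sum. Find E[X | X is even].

5

P(X is even) = 1/2.
Σ over the event: 2·1/16 + 4·3/16 + 6·3/16 + 8·1/16 = 5/2.
E[X | X is even] = (5/2) / (1/2) = 5.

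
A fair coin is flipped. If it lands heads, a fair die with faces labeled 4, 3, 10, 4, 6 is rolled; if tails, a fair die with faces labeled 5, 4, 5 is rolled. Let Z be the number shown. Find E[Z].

151/30

E[Z | heads] = (4+3+10+4+6)/5 = 27/5.
E[Z | tails] = (5+4+5)/3 = 14/3.
By the law of total expectation,
E[Z] = (1/2)·(27/5) + (1/2)·(14/3) = 151/30.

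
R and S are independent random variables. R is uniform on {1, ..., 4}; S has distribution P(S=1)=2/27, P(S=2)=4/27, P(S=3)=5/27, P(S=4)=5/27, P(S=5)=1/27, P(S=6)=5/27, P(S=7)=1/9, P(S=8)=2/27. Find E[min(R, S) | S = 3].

9/4

P(S = 3) = 5/27.
Summing min(R,S)·P(x,y) over outcomes with S = 3 gives 5/12.
E[min(R, S) | S = 3] = (5/12) / (5/27) = 9/4.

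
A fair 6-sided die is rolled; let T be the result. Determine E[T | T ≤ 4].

Given T ≤ 4, T is equally likely to be any of {1, 2, 3, 4}.
E[T | T ≤ 4] = (1 + 2 + 3 + 4) / 4 = 5/2.

5/2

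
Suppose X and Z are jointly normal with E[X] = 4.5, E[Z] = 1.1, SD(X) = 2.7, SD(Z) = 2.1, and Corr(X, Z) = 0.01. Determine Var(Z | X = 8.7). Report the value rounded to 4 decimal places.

The conditional variance in a bivariate normal is σ_Z²(1 − ρ²), independent of x.
Var(Z | X=8.7) = (2.1)²·(1 − (0.01)²) = 4.41·0.9999 = 4.4096.

4.4096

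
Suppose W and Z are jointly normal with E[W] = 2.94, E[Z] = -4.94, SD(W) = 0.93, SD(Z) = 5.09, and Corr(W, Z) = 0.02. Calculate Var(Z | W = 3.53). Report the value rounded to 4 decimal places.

The conditional variance in a bivariate normal is σ_Z²(1 − ρ²), independent of x.
Var(Z | W=3.53) = (5.09)²·(1 − (0.02)²) = 25.9081·0.9996 = 25.8977.

25.8977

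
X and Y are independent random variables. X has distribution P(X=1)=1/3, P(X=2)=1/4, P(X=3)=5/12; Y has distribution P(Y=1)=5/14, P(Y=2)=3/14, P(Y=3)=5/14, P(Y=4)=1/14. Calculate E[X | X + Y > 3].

P(X + Y > 3) = 121/168.
Summing X·P(x,y) over outcomes with X + Y > 3 gives 12/7.
E[X | X + Y > 3] = (12/7) / (121/168) = 288/121.

288/121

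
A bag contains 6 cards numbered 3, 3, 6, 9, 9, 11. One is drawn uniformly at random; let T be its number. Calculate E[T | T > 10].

P(T > 10) = 1/6.
Σ over the event: 11·1/6 = 11/6.
E[T | T > 10] = (11/6) / (1/6) = 11.

11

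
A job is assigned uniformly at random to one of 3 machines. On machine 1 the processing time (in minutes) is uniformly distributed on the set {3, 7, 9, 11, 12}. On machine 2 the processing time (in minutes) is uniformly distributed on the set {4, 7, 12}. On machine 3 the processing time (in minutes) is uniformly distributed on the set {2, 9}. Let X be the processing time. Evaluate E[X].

647/90

E[X | machine 1] = (3+7+9+11+12)/5 = 42/5.
E[X | machine 2] = (4+7+12)/3 = 23/3.
E[X | machine 3] = (2+9)/2 = 11/2.
E[X] = (1/3)·(42/5) + (1/3)·(23/3) + (1/3)·(11/2) = 647/90.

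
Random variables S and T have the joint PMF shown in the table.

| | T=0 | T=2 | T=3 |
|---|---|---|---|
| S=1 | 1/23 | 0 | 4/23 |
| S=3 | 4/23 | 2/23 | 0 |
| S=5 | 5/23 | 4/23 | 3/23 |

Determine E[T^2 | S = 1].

36/5

P(S = 1) = 5/23.
Σ T^2·P over the event = 0·(1/23) + 9·(4/23) = 36/23.
E[T^2 | S = 1] = (36/23) / (5/23) = 36/5.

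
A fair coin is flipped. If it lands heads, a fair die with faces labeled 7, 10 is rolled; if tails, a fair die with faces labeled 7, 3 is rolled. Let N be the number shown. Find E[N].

E[N | heads] = (7+10)/2 = 17/2.
E[N | tails] = (7+3)/2 = 5.
E[N] = (1/2)·(17/2) + (1/2)·(5) = 27/4.

27/4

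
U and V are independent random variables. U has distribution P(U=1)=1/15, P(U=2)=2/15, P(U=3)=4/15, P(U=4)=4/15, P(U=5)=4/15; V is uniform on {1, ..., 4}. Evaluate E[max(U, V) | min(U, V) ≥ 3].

P(min(U, V) ≥ 3) = 2/5.
Summing max(U,V)·P(x,y) over outcomes with min(U, V) ≥ 3 gives 5/3.
E[max(U, V) | min(U, V) ≥ 3] = (5/3) / (2/5) = 25/6.

25/6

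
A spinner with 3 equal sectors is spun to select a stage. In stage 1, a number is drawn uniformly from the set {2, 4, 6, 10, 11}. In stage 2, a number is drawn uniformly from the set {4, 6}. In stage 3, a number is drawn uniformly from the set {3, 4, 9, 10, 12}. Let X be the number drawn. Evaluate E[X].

E[X | stage 1] = (2+4+6+10+11)/5 = 33/5.
E[X | stage 2] = (4+6)/2 = 5.
E[X | stage 3] = (3+4+9+10+12)/5 = 38/5.
E[X] = (1/3)·(33/5) + (1/3)·(5) + (1/3)·(38/5) = 32/5.

32/5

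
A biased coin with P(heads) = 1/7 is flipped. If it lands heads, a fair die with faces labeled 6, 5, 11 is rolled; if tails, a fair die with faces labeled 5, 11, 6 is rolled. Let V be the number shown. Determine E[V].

22/3

E[V | heads] = (6+5+11)/3 = 22/3.
E[V | tails] = (5+11+6)/3 = 22/3.
By the law of total expectation,
E[V] = (1/7)·(22/3) + (6/7)·(22/3) = 22/3.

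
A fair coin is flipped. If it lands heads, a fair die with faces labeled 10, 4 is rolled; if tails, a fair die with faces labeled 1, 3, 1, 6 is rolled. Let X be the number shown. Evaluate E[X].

39/8

E[X | heads] = (10+4)/2 = 7.
E[X | tails] = (1+3+1+6)/4 = 11/4.
By the law of total expectation,
E[X] = (1/2)·(7) + (1/2)·(11/4) = 39/8.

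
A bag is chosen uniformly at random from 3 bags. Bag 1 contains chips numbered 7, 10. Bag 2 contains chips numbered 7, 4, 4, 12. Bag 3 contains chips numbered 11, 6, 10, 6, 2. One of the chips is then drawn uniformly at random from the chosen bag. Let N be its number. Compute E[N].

E[N | bag 1] = (7+10)/2 = 17/2.
E[N | bag 2] = (7+4+4+12)/4 = 27/4.
E[N | bag 3] = (11+6+10+6+2)/5 = 7.
By the law of total expectation,
E[N] = (1/3)·(17/2) + (1/3)·(27/4) + (1/3)·(7) = 89/12.

89/12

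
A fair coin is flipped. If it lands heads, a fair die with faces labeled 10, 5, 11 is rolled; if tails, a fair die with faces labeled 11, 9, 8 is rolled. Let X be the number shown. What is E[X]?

9

E[X | heads] = (10+5+11)/3 = 26/3.
E[X | tails] = (11+9+8)/3 = 28/3.
By the law of total expectation,
E[X] = (1/2)·(26/3) + (1/2)·(28/3) = 9.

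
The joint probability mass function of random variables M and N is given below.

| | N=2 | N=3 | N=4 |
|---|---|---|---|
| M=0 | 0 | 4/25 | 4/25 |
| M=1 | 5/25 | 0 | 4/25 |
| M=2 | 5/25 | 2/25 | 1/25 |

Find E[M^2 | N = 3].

P(N = 3) = 6/25.
Σ M^2·P over the event = 0·(4/25) + 4·(2/25) = 8/25.
E[M^2 | N = 3] = (8/25) / (6/25) = 4/3.

4/3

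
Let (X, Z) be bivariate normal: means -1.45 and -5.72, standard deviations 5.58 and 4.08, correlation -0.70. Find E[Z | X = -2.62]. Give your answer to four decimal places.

-5.1212

The regression of Z on X has slope ρ·σ_Z/σ_X and passes through (μ_X, μ_Z).
E[Z | X=-2.62] = -5.72 + (-0.70)·(4.08/5.58)·(-2.62 − (-1.45)) = -5.72 + (-0.51183)·(-1.17) = -5.1212.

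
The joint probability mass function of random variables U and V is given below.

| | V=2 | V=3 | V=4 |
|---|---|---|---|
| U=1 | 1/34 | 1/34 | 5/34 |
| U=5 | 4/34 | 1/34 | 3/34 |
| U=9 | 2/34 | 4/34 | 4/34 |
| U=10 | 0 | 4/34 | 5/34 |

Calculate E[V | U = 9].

16/5

P(U = 9) = 5/17.
Σ V·P over the event = 2·(2/34) + 3·(4/34) + 4·(4/34) = 16/17.
E[V | U = 9] = (16/17) / (5/17) = 16/5.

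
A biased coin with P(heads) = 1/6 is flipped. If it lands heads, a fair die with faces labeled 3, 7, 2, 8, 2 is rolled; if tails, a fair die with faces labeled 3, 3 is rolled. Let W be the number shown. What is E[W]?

E[W | heads] = (3+7+2+8+2)/5 = 22/5.
E[W | tails] = (3+3)/2 = 3.
By the law of total expectation,
E[W] = (1/6)·(22/5) + (5/6)·(3) = 97/30.

97/30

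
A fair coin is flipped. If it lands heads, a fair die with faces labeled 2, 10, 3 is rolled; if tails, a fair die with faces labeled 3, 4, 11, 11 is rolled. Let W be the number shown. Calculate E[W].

49/8

E[W | heads] = (2+10+3)/3 = 5.
E[W | tails] = (3+4+11+11)/4 = 29/4.
E[W] = (1/2)·(5) + (1/2)·(29/4) = 49/8.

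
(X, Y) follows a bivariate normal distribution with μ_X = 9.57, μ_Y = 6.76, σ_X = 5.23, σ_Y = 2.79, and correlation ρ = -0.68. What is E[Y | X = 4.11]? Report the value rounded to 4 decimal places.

8.7406

For a bivariate normal, E[Y | X=x] = μ_Y + ρ·(σ_Y/σ_X)·(x − μ_X).
E[Y | X=4.11] = 6.76 + (-0.68)·(2.79/5.23)·(4.11 − (9.57)) = 6.76 + (-0.36275)·(-5.46) = 8.7406.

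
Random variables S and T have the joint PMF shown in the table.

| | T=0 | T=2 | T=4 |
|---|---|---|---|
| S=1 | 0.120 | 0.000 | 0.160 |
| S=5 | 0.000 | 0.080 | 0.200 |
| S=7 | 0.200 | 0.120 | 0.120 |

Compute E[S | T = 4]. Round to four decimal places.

4.1667

P(T = 4) = 0.480.
Σ S·P over the event = 1·(0.160) + 5·(0.200) + 7·(0.120) = 2.000.
E[S | T = 4] = (2.000) / (0.480) = 4.1667.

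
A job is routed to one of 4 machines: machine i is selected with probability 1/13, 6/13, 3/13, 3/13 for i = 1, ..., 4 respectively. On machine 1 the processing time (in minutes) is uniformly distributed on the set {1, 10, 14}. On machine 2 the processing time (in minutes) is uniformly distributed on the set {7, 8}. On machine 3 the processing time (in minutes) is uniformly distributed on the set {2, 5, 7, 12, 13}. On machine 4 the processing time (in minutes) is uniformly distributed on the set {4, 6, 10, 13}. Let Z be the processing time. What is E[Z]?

E[Z | machine 1] = (1+10+14)/3 = 25/3.
E[Z | machine 2] = (7+8)/2 = 15/2.
E[Z | machine 3] = (2+5+7+12+13)/5 = 39/5.
E[Z | machine 4] = (4+6+10+13)/4 = 33/4.
E[Z] = (1/13)·(25/3) + (6/13)·(15/2) + (3/13)·(39/5) + (3/13)·(33/4) = 6089/780.

6089/780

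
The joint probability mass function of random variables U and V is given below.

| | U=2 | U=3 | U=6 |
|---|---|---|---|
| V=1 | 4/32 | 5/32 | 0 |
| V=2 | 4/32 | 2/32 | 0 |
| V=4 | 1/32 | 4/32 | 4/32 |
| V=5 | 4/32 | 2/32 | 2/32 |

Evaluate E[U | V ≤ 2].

37/15

P(V ≤ 2) = 15/32.
Σ U·P over the event = 2·(4/32) + 2·(4/32) + 3·(5/32) + 3·(2/32) = 37/32.
E[U | V ≤ 2] = (37/32) / (15/32) = 37/15.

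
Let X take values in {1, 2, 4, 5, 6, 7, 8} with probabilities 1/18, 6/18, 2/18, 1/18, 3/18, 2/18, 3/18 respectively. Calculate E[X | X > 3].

69/11

P(X > 3) = 11/18.
Σ over the event: 4·1/9 + 5·1/18 + 6·1/6 + 7·1/9 + 8·1/6 = 23/6.
E[X | X > 3] = (23/6) / (11/18) = 69/11.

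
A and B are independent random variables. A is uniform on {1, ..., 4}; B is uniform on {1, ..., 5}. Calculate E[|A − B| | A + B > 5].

Outcomes with A + B > 5: (1,5), (2,4), (2,5), (3,3), (3,4), (3,5), (4,2), (4,3), (4,4), (4,5), each with probability 1/20.
E[|A − B| | A + B > 5] = (4 + 2 + 3 + 0 + 1 + 2 + 2 + 1 + 0 + 1) / 10 = 8/5.

8/5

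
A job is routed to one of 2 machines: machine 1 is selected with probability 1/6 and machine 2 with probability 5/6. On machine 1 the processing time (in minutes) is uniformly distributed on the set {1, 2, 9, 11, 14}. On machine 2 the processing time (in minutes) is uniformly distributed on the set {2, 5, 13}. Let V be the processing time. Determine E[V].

611/90

E[V | machine 1] = (1+2+9+11+14)/5 = 37/5.
E[V | machine 2] = (2+5+13)/3 = 20/3.
By the law of total expectation,
E[V] = (1/6)·(37/5) + (5/6)·(20/3) = 611/90.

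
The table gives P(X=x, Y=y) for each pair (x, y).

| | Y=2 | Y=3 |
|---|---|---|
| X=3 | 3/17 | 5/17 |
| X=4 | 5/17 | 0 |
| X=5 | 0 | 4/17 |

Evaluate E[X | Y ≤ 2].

29/8

P(Y ≤ 2) = 8/17.
Σ X·P over the event = 3·(3/17) + 4·(5/17) = 29/17.
E[X | Y ≤ 2] = (29/17) / (8/17) = 29/8.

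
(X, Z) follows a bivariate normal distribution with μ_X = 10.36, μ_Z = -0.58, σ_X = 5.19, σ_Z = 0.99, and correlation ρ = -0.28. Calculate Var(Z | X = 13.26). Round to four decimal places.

0.9033

Var(Z | X=x) = (1 − ρ²)·σ_Z².
Var(Z | X=13.26) = (0.99)²·(1 − (-0.28)²) = 0.9801·0.9216 = 0.9033.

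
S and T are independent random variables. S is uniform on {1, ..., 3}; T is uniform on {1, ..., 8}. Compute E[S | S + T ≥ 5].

P(S + T ≥ 5) = 3/4.
Summing S·P(x,y) over outcomes with S + T ≥ 5 gives 19/12.
E[S | S + T ≥ 5] = (19/12) / (3/4) = 19/9.

19/9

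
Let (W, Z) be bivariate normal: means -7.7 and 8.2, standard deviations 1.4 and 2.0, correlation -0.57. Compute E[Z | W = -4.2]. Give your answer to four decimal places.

For a bivariate normal, E[Z | W=x] = μ_Z + ρ·(σ_Z/σ_W)·(x − μ_W).
E[Z | W=-4.2] = 8.2 + (-0.57)·(2.0/1.4)·(-4.2 − (-7.7)) = 8.2 + (-0.81429)·(3.5) = 5.3500.

5.3500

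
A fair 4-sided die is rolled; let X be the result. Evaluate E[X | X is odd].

Given X is odd, X is equally likely to be any of {1, 3}.
E[X | X is odd] = (1 + 3) / 2 = 2.

2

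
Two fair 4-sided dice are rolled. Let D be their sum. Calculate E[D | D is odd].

P(D is odd) = 1/2.
Σ over the event: 3·1/8 + 5·1/4 + 7·1/8 = 5/2.
E[D | D is odd] = (5/2) / (1/2) = 5.

5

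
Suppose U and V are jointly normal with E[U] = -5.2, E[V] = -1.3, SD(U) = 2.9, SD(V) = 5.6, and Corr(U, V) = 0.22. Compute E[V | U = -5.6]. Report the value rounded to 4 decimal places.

E[V | U=x] = μ_V + ρ(σ_V/σ_U)(x − μ_U) for jointly normal variables.
E[V | U=-5.6] = -1.3 + (0.22)·(5.6/2.9)·(-5.6 − (-5.2)) = -1.3 + (0.42483)·(-0.4) = -1.4699.

-1.4699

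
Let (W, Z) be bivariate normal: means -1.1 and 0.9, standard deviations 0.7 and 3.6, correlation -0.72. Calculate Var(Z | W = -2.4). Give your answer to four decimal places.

6.2415

For a bivariate normal, Var(Z | W=x) = σ_Z²(1 − ρ²).
Var(Z | W=-2.4) = (3.6)²·(1 − (-0.72)²) = 12.96·0.4816 = 6.2415.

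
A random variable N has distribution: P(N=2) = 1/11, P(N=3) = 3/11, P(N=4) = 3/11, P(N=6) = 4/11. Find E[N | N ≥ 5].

P(N ≥ 5) = 4/11.
Σ over the event: 6·4/11 = 24/11.
E[N | N ≥ 5] = (24/11) / (4/11) = 6.

6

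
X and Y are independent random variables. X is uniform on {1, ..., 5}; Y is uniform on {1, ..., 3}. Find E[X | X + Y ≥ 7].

14/3

P(X + Y ≥ 7) = 1/5.
Summing X·P(x,y) over outcomes with X + Y ≥ 7 gives 14/15.
E[X | X + Y ≥ 7] = (14/15) / (1/5) = 14/3.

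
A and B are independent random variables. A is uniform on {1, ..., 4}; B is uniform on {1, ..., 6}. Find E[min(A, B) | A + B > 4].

P(A + B > 4) = 3/4.
Summing min(A,B)·P(x,y) over outcomes with A + B > 4 gives 43/24.
E[min(A, B) | A + B > 4] = (43/24) / (3/4) = 43/18.

43/18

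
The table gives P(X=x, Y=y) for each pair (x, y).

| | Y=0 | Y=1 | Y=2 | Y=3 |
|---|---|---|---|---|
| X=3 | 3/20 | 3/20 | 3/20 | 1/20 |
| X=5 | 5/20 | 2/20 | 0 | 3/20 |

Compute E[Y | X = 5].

P(X = 5) = 1/2.
Σ Y·P over the event = 0·(5/20) + 1·(2/20) + 3·(3/20) = 11/20.
E[Y | X = 5] = (11/20) / (1/2) = 11/10.

11/10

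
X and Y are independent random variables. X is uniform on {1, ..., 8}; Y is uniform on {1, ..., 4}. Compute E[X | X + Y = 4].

Outcomes with X + Y = 4: (1,3), (2,2), (3,1), each with probability 1/32.
E[X | X + Y = 4] = (1 + 2 + 3) / 3 = 2.

2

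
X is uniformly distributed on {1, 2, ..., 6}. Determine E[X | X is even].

Given X is even, X is equally likely to be any of {2, 4, 6}.
E[X | X is even] = (2 + 4 + 6) / 3 = 4.

4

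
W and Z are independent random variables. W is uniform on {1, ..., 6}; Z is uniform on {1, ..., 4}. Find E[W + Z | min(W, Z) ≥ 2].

P(min(W, Z) ≥ 2) = 5/8.
Summing (W+Z)·P(x,y) over outcomes with min(W, Z) ≥ 2 gives 35/8.
E[W + Z | min(W, Z) ≥ 2] = (35/8) / (5/8) = 7.

7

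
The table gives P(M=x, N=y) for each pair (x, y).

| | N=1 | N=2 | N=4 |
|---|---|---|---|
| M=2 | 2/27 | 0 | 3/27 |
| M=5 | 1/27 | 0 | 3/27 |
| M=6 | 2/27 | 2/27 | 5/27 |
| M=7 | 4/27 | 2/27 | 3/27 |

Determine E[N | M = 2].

P(M = 2) = 5/27.
Σ N·P over the event = 1·(2/27) + 4·(3/27) = 14/27.
E[N | M = 2] = (14/27) / (5/27) = 14/5.

14/5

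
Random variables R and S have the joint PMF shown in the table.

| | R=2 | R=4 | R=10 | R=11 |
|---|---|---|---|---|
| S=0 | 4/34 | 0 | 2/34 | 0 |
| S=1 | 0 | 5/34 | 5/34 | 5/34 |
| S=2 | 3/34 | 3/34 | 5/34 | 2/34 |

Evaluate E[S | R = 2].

P(R = 2) = 7/34.
Σ S·P over the event = 0·(4/34) + 2·(3/34) = 3/17.
E[S | R = 2] = (3/17) / (7/34) = 6/7.

6/7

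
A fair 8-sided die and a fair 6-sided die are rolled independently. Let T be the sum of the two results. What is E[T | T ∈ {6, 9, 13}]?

110/13

P(T ∈ {6, 9, 13}) = 13/48.
Σ over the event: 6·5/48 + 9·1/8 + 13·1/24 = 55/24.
E[T | T ∈ {6, 9, 13}] = (55/24) / (13/48) = 110/13.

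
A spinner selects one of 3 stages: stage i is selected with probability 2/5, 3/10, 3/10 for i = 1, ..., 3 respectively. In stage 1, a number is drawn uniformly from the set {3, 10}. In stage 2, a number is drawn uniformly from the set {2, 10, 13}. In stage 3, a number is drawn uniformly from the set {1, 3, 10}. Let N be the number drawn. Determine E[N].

E[N | stage 1] = (3+10)/2 = 13/2.
E[N | stage 2] = (2+10+13)/3 = 25/3.
E[N | stage 3] = (1+3+10)/3 = 14/3.
E[N] = (2/5)·(13/2) + (3/10)·(25/3) + (3/10)·(14/3) = 13/2.

13/2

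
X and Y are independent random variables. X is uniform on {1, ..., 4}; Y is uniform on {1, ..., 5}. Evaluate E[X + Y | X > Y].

P(X > Y) = 3/10.
Summing (X+Y)·P(x,y) over outcomes with X > Y gives 3/2.
E[X + Y | X > Y] = (3/2) / (3/10) = 5.

5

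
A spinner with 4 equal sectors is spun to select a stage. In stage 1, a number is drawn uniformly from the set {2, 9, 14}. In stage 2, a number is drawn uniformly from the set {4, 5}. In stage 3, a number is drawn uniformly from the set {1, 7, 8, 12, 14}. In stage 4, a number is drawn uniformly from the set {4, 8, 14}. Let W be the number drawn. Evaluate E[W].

299/40

E[W | stage 1] = (2+9+14)/3 = 25/3.
E[W | stage 2] = (4+5)/2 = 9/2.
E[W | stage 3] = (1+7+8+12+14)/5 = 42/5.
E[W | stage 4] = (4+8+14)/3 = 26/3.
By the law of total expectation,
E[W] = (1/4)·(25/3) + (1/4)·(9/2) + (1/4)·(42/5) + (1/4)·(26/3) = 299/40.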